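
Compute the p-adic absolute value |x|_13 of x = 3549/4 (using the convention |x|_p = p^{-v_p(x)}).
|3549/4|_13 = 1/169

Step 1 — compute v_13(x) by factoring powers of 13 out of the numerator and denominator: v_13(3549/4) = 2. Step 2 — apply |x|_p = p^{-v_p(x)} = 13^{-2} = 1/169.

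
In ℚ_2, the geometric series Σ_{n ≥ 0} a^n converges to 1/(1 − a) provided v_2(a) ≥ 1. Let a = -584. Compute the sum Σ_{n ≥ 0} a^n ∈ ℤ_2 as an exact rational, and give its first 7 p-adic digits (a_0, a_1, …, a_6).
Σ a^n = 1/(1 − a) = 1/585;  first 7 digits = (1, 0, 0, 1, 1, 1, 1)

v_2(a) = 3 ≥ 1, so the series converges in ℤ_2 to 1/(1 − a) = 1/(1 − (-584)) = 1/585. Expand this rational in ℤ_2: compute digits iteratively via d_i = x_i mod 2, x_{i+1} = (x_i − d_i)/2. The first 7 digits are (1, 0, 0, 1, 1, 1, 1).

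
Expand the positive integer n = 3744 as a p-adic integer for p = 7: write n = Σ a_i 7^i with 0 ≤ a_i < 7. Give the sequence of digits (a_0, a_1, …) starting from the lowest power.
(a_0, a_1, …) = (6, 2, 6, 3, 1)

Repeated division by 7 gives the digits low-to-high: 3744 = 6 + 2·7^1 + 6·7^2 + 3·7^3 + 1·7^4. Digit sequence: (6, 2, 6, 3, 1).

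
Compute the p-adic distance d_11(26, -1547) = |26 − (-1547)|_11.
d_11(26, -1547) = 1/121

Step 1 — x − y = 26 − (-1547) = 1573. Step 2 — v_11(1573) = 2 (factor: 1573 = (11^2 · 13); the sign does not affect v_p). Step 3 — |x − y|_11 = 11^{-2} = 1/121.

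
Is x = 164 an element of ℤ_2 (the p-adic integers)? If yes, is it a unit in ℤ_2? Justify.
x ∈ ℤ_2 but not a unit; v_2(x) = 2 > 0

ℤ_2 = {x ∈ ℚ_2 : v_2(x) ≥ 0} and ℤ_2^× = {x ∈ ℤ_2 : v_2(x) = 0}. Here v_2(164) = v_2(num) − v_2(den) = 2; compare against these criteria.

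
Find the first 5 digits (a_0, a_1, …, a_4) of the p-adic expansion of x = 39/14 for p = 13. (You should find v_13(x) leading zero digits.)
(a_0, …, a_4) = (0, 3, 10, 2, 10)

v_13(39/14) = 1, so a_0 = ... = a_0 = 0. Factor out: x = 13^1 · u with u = 3/14 a unit in ℤ_13. Expand u iteratively via a_{v+i} = u_i mod 13, u_{i+1} = (u_i − a_{v+i})/13:
  u_0 = 3/14;  a_1 = 3;  u_1 = (u_0 − 3)/13 = -3/14
  u_1 = -3/14;  a_2 = 10;  u_2 = (u_1 − 10)/13 = -11/14
  u_2 = -11/14;  a_3 = 2;  u_3 = (u_2 − 2)/13 = -3/14
  u_3 = -3/14;  a_4 = 10;  u_4 = (u_3 − 10)/13 = -11/14
Digits: (0, 3, 10, 2, 10).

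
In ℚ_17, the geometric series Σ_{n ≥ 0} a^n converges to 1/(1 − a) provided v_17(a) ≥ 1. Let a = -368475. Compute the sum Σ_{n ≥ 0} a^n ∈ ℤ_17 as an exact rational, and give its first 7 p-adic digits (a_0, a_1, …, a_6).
Σ a^n = 1/(1 − a) = 1/368476;  first 7 digits = (1, 0, 0, 10, 12, 16, 14)

v_17(a) = 3 ≥ 1, so the series converges in ℤ_17 to 1/(1 − a) = 1/(1 − (-368475)) = 1/368476. Expand this rational in ℤ_17: compute digits iteratively via d_i = x_i mod 17, x_{i+1} = (x_i − d_i)/17. The first 7 digits are (1, 0, 0, 10, 12, 16, 14).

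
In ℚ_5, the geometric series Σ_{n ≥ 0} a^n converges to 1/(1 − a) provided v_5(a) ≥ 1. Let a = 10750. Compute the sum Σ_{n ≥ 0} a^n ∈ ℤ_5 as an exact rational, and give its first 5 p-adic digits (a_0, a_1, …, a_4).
Σ a^n = 1/(1 − a) = -1/10749;  first 5 digits = (1, 0, 0, 1, 2)

v_5(a) = 3 ≥ 1, so the series converges in ℤ_5 to 1/(1 − a) = 1/(1 − 10750) = -1/10749. Expand this rational in ℤ_5: compute digits iteratively via d_i = x_i mod 5, x_{i+1} = (x_i − d_i)/5. The first 5 digits are (1, 0, 0, 1, 2).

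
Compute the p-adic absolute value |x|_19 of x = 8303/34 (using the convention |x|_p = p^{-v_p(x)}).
|8303/34|_19 = 1/361

Step 1 — compute v_19(x) by factoring powers of 19 out of the numerator and denominator: v_19(8303/34) = 2. Step 2 — apply |x|_p = p^{-v_p(x)} = 19^{-2} = 1/361.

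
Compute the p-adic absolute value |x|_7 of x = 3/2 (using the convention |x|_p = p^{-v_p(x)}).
|3/2|_7 = 1

Step 1 — compute v_7(x) by factoring powers of 7 out of the numerator and denominator: v_7(3/2) = 0. Step 2 — apply |x|_p = p^{-v_p(x)} = 7^{0} = 1.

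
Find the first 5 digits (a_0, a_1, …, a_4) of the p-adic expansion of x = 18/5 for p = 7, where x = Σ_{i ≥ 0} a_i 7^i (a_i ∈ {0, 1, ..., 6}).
(a_0, …, a_4) = (5, 4, 5, 2, 1)

v_7(18/5) = 0 (numerator and denominator both coprime to 7), so x ∈ ℤ_7^×. Compute digits iteratively via a_i = x_i mod 7, x_{i+1} = (x_i − a_i)/7, with x_0 = x:
  x_0 = 18/5;  a_0 = 5;  x_1 = (x_0 − 5)/7 = -1/5
  x_1 = -1/5;  a_1 = 4;  x_2 = (x_1 − 4)/7 = -3/5
  x_2 = -3/5;  a_2 = 5;  x_3 = (x_2 − 5)/7 = -4/5
  x_3 = -4/5;  a_3 = 2;  x_4 = (x_3 − 2)/7 = -2/5
  x_4 = -2/5;  a_4 = 1;  x_5 = (x_4 − 1)/7 = -1/5
Digits: (5, 4, 5, 2, 1).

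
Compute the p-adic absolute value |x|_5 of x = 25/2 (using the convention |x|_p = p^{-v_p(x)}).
|25/2|_5 = 1/25

Step 1 — compute v_5(x) by factoring powers of 5 out of the numerator and denominator: v_5(25/2) = 2. Step 2 — apply |x|_p = p^{-v_p(x)} = 5^{-2} = 1/25.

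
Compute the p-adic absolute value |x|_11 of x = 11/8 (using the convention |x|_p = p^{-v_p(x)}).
|11/8|_11 = 1/11

Step 1 — compute v_11(x) by factoring powers of 11 out of the numerator and denominator: v_11(11/8) = 1. Step 2 — apply |x|_p = p^{-v_p(x)} = 11^{-1} = 1/11.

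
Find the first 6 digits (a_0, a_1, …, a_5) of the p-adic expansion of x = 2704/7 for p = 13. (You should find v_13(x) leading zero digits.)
(a_0, …, a_5) = (0, 0, 6, 9, 3, 9)

v_13(2704/7) = 2, so a_0 = ... = a_1 = 0. Factor out: x = 13^2 · u with u = 16/7 a unit in ℤ_13. Expand u iteratively via a_{v+i} = u_i mod 13, u_{i+1} = (u_i − a_{v+i})/13:
  u_0 = 16/7;  a_2 = 6;  u_1 = (u_0 − 6)/13 = -2/7
  u_1 = -2/7;  a_3 = 9;  u_2 = (u_1 − 9)/13 = -5/7
  u_2 = -5/7;  a_4 = 3;  u_3 = (u_2 − 3)/13 = -2/7
  u_3 = -2/7;  a_5 = 9;  u_4 = (u_3 − 9)/13 = -5/7
Digits: (0, 0, 6, 9, 3, 9).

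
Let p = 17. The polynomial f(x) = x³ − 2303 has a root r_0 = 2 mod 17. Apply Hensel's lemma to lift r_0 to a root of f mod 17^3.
r_2 = 4167 (mod 4913)

Hensel: r_{i+1} = r_i − f(r_i)/f′(r_i) mod 17^{i+2}, where f′(x) = 3x². Iterate:
  r_0 = 2 (mod 17)
  r_1 = 121 (mod 289)
  r_2 = 4167 (mod 4913)
Final: r = 4167 with f(r) ≡ 0 mod 17^3.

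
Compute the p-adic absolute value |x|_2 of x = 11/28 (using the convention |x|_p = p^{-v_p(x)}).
|11/28|_2 = 4

Step 1 — compute v_2(x) by factoring powers of 2 out of the numerator and denominator: v_2(11/28) = -2. Step 2 — apply |x|_p = p^{-v_p(x)} = 2^{2} = 4.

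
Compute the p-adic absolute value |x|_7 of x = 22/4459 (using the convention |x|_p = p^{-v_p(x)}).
|22/4459|_7 = 343

Step 1 — compute v_7(x) by factoring powers of 7 out of the numerator and denominator: v_7(22/4459) = -3. Step 2 — apply |x|_p = p^{-v_p(x)} = 7^{3} = 343.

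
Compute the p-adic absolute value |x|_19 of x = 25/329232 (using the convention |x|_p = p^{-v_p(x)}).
|25/329232|_19 = 6859

Step 1 — compute v_19(x) by factoring powers of 19 out of the numerator and denominator: v_19(25/329232) = -3. Step 2 — apply |x|_p = p^{-v_p(x)} = 19^{3} = 6859.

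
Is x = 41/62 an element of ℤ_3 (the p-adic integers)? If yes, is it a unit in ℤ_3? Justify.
x ∈ ℤ_3^× (unit); v_3(x) = 0

ℤ_3 = {x ∈ ℚ_3 : v_3(x) ≥ 0} and ℤ_3^× = {x ∈ ℤ_3 : v_3(x) = 0}. Here v_3(41/62) = v_3(num) − v_3(den) = 0; compare against these criteria.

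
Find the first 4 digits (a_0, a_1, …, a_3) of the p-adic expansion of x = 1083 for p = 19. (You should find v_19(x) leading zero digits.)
(a_0, …, a_3) = (0, 0, 3, 0)

v_19(1083) = 2, so a_0 = ... = a_1 = 0. Factor out: x = 19^2 · u with u = 3 a unit in ℤ_19. Expand u iteratively via a_{v+i} = u_i mod 19, u_{i+1} = (u_i − a_{v+i})/19:
  u_0 = 3;  a_2 = 3;  u_1 = (u_0 − 3)/19 = 0
  u_1 = 0;  a_3 = 0;  u_2 = (u_1 − 0)/19 = 0
Digits: (0, 0, 3, 0).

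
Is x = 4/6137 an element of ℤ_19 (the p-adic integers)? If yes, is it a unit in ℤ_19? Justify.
x ∉ ℤ_19 (v_19(x) = -2 < 0)

ℤ_19 = {x ∈ ℚ_19 : v_19(x) ≥ 0} and ℤ_19^× = {x ∈ ℤ_19 : v_19(x) = 0}. Here v_19(4/6137) = v_19(num) − v_19(den) = -2; compare against these criteria.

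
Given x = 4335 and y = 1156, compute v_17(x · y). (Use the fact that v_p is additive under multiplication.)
v_17(5011260) = 4

v_p(x) = 2 (factor: 4335 = 17^2 · 15); v_p(y) = 2 (factor: 1156 = 17^2 · 4). Additivity: v_p(xy) = v_p(x) + v_p(y) = 2 + 2 = 4. (Direct check: xy = 5011260 = 17^4 · (60).)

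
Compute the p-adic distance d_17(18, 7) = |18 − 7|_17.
d_17(18, 7) = 1

Step 1 — x − y = 18 − 7 = 11. Step 2 — v_17(11) = 0 (factor: 11 = (17^0 · 11); the sign does not affect v_p). Step 3 — |x − y|_17 = 17^{0} = 1.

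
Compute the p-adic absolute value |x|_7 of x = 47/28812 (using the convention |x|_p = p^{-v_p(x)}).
|47/28812|_7 = 2401

Step 1 — compute v_7(x) by factoring powers of 7 out of the numerator and denominator: v_7(47/28812) = -4. Step 2 — apply |x|_p = p^{-v_p(x)} = 7^{4} = 2401.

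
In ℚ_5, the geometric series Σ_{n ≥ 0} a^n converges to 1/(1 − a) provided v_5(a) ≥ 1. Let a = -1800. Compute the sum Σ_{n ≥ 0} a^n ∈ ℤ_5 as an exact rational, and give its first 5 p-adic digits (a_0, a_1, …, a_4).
Σ a^n = 1/(1 − a) = 1/1801;  first 5 digits = (1, 0, 3, 0, 1)

v_5(a) = 2 ≥ 1, so the series converges in ℤ_5 to 1/(1 − a) = 1/(1 − (-1800)) = 1/1801. Expand this rational in ℤ_5: compute digits iteratively via d_i = x_i mod 5, x_{i+1} = (x_i − d_i)/5. The first 5 digits are (1, 0, 3, 0, 1).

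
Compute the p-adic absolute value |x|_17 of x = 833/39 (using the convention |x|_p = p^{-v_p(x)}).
|833/39|_17 = 1/17

Step 1 — compute v_17(x) by factoring powers of 17 out of the numerator and denominator: v_17(833/39) = 1. Step 2 — apply |x|_p = p^{-v_p(x)} = 17^{-1} = 1/17.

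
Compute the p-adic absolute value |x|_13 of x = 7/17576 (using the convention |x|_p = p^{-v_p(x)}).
|7/17576|_13 = 2197

Step 1 — compute v_13(x) by factoring powers of 13 out of the numerator and denominator: v_13(7/17576) = -3. Step 2 — apply |x|_p = p^{-v_p(x)} = 13^{3} = 2197.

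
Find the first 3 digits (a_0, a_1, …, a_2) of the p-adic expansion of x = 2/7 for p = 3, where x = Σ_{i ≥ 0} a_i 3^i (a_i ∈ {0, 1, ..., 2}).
(a_0, …, a_2) = (2, 2, 0)

v_3(2/7) = 0 (numerator and denominator both coprime to 3), so x ∈ ℤ_3^×. Compute digits iteratively via a_i = x_i mod 3, x_{i+1} = (x_i − a_i)/3, with x_0 = x:
  x_0 = 2/7;  a_0 = 2;  x_1 = (x_0 − 2)/3 = -4/7
  x_1 = -4/7;  a_1 = 2;  x_2 = (x_1 − 2)/3 = -6/7
  x_2 = -6/7;  a_2 = 0;  x_3 = (x_2 − 0)/3 = -2/7
Digits: (2, 2, 0).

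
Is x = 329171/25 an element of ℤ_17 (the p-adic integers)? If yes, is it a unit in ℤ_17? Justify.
x ∈ ℤ_17 but not a unit; v_17(x) = 3 > 0

ℤ_17 = {x ∈ ℚ_17 : v_17(x) ≥ 0} and ℤ_17^× = {x ∈ ℤ_17 : v_17(x) = 0}. Here v_17(329171/25) = v_17(num) − v_17(den) = 3; compare against these criteria.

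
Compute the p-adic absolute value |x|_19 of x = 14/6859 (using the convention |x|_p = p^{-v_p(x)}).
|14/6859|_19 = 6859

Step 1 — compute v_19(x) by factoring powers of 19 out of the numerator and denominator: v_19(14/6859) = -3. Step 2 — apply |x|_p = p^{-v_p(x)} = 19^{3} = 6859.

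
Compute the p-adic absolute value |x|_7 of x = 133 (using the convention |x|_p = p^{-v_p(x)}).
|133|_7 = 1/7

Step 1 — compute v_7(x) by factoring powers of 7 out of the numerator and denominator: v_7(133) = 1. Step 2 — apply |x|_p = p^{-v_p(x)} = 7^{-1} = 1/7.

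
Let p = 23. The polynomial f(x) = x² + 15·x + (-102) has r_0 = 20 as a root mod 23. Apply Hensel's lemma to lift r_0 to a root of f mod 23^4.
r_3 = 121506 (mod 279841)

Hensel: r_{i+1} = r_i − f(r_i)·(f′(r_i))^{-1} mod 23^{i+2}, f′(x) = 2x + 15. Iterate:
  r_0 = 20 (mod 23)
  r_1 = 365 (mod 529)
  r_2 = 12003 (mod 12167)
  r_3 = 121506 (mod 279841)
Final: r = 121506 satisfies f(r) ≡ 0 mod 23^4.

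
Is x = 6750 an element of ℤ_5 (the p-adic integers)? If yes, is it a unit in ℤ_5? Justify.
x ∈ ℤ_5 but not a unit; v_5(x) = 3 > 0

ℤ_5 = {x ∈ ℚ_5 : v_5(x) ≥ 0} and ℤ_5^× = {x ∈ ℤ_5 : v_5(x) = 0}. Here v_5(6750) = v_5(num) − v_5(den) = 3; compare against these criteria.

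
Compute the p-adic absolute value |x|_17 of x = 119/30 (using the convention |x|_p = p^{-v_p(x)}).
|119/30|_17 = 1/17

Step 1 — compute v_17(x) by factoring powers of 17 out of the numerator and denominator: v_17(119/30) = 1. Step 2 — apply |x|_p = p^{-v_p(x)} = 17^{-1} = 1/17.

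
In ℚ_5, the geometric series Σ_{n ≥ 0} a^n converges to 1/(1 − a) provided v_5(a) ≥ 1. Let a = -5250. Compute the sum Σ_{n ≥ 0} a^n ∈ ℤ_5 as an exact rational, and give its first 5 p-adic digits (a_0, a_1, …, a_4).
Σ a^n = 1/(1 − a) = 1/5251;  first 5 digits = (1, 0, 0, 3, 1)

v_5(a) = 3 ≥ 1, so the series converges in ℤ_5 to 1/(1 − a) = 1/(1 − (-5250)) = 1/5251. Expand this rational in ℤ_5: compute digits iteratively via d_i = x_i mod 5, x_{i+1} = (x_i − d_i)/5. The first 5 digits are (1, 0, 0, 3, 1).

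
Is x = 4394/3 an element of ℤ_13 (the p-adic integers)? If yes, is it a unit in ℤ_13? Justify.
x ∈ ℤ_13 but not a unit; v_13(x) = 3 > 0

ℤ_13 = {x ∈ ℚ_13 : v_13(x) ≥ 0} and ℤ_13^× = {x ∈ ℤ_13 : v_13(x) = 0}. Here v_13(4394/3) = v_13(num) − v_13(den) = 3; compare against these criteria.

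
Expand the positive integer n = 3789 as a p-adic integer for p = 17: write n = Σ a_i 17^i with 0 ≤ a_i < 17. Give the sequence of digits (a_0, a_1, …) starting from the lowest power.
(a_0, a_1, …) = (15, 1, 13)

Repeated division by 17 gives the digits low-to-high: 3789 = 15 + 1·17^1 + 13·17^2. Digit sequence: (15, 1, 13).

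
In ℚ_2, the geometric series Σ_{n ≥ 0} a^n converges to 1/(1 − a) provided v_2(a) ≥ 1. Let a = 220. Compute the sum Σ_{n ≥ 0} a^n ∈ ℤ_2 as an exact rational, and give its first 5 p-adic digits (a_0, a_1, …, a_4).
Σ a^n = 1/(1 − a) = -1/219;  first 5 digits = (1, 0, 1, 1, 0)

v_2(a) = 2 ≥ 1, so the series converges in ℤ_2 to 1/(1 − a) = 1/(1 − 220) = -1/219. Expand this rational in ℤ_2: compute digits iteratively via d_i = x_i mod 2, x_{i+1} = (x_i − d_i)/2. The first 5 digits are (1, 0, 1, 1, 0).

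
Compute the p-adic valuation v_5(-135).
v_5(-135) = 1

v_5(n) is the largest exponent k such that 5^k divides n. Factor out: -135 = -5^1 · 27. (Sign doesn't affect v_p.) So v_5(-135) = 1.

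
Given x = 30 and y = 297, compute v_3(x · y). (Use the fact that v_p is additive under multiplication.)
v_3(8910) = 4

v_p(x) = 1 (factor: 30 = 3^1 · 10); v_p(y) = 3 (factor: 297 = 3^3 · 11). Additivity: v_p(xy) = v_p(x) + v_p(y) = 1 + 3 = 4. (Direct check: xy = 8910 = 3^4 · (110).)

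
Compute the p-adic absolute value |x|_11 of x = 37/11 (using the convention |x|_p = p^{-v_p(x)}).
|37/11|_11 = 11

Step 1 — compute v_11(x) by factoring powers of 11 out of the numerator and denominator: v_11(37/11) = -1. Step 2 — apply |x|_p = p^{-v_p(x)} = 11^{1} = 11.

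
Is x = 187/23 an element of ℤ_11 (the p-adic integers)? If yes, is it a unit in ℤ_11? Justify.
x ∈ ℤ_11 but not a unit; v_11(x) = 1 > 0

ℤ_11 = {x ∈ ℚ_11 : v_11(x) ≥ 0} and ℤ_11^× = {x ∈ ℤ_11 : v_11(x) = 0}. Here v_11(187/23) = v_11(num) − v_11(den) = 1; compare against these criteria.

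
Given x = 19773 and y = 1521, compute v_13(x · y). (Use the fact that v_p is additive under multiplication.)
v_13(30074733) = 5

v_p(x) = 3 (factor: 19773 = 13^3 · 9); v_p(y) = 2 (factor: 1521 = 13^2 · 9). Additivity: v_p(xy) = v_p(x) + v_p(y) = 3 + 2 = 5. (Direct check: xy = 30074733 = 13^5 · (81).)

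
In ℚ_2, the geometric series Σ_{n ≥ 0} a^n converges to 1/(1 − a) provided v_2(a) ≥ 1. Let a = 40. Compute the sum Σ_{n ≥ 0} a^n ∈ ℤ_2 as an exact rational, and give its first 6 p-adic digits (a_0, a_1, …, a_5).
Σ a^n = 1/(1 − a) = -1/39;  first 6 digits = (1, 0, 0, 1, 0, 1)

v_2(a) = 3 ≥ 1, so the series converges in ℤ_2 to 1/(1 − a) = 1/(1 − 40) = -1/39. Expand this rational in ℤ_2: compute digits iteratively via d_i = x_i mod 2, x_{i+1} = (x_i − d_i)/2. The first 6 digits are (1, 0, 0, 1, 0, 1).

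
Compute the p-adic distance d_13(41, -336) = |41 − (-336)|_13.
d_13(41, -336) = 1/13

Step 1 — x − y = 41 − (-336) = 377. Step 2 — v_13(377) = 1 (factor: 377 = (13^1 · 29); the sign does not affect v_p). Step 3 — |x − y|_13 = 13^{-1} = 1/13.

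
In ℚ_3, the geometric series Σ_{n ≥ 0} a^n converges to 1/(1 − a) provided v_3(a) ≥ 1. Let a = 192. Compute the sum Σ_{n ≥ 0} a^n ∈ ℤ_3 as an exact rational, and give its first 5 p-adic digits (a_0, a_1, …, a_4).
Σ a^n = 1/(1 − a) = -1/191;  first 5 digits = (1, 1, 1, 2, 2)

v_3(a) = 1 ≥ 1, so the series converges in ℤ_3 to 1/(1 − a) = 1/(1 − 192) = -1/191. Expand this rational in ℤ_3: compute digits iteratively via d_i = x_i mod 3, x_{i+1} = (x_i − d_i)/3. The first 5 digits are (1, 1, 1, 2, 2).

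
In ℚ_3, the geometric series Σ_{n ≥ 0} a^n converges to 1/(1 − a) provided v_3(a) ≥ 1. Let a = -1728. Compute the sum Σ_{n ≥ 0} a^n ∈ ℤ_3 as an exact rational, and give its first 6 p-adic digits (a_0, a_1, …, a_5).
Σ a^n = 1/(1 − a) = 1/1729;  first 6 digits = (1, 0, 0, 2, 2, 1)

v_3(a) = 3 ≥ 1, so the series converges in ℤ_3 to 1/(1 − a) = 1/(1 − (-1728)) = 1/1729. Expand this rational in ℤ_3: compute digits iteratively via d_i = x_i mod 3, x_{i+1} = (x_i − d_i)/3. The first 6 digits are (1, 0, 0, 2, 2, 1).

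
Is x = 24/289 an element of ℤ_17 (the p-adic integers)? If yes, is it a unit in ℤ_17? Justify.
x ∉ ℤ_17 (v_17(x) = -2 < 0)

ℤ_17 = {x ∈ ℚ_17 : v_17(x) ≥ 0} and ℤ_17^× = {x ∈ ℤ_17 : v_17(x) = 0}. Here v_17(24/289) = v_17(num) − v_17(den) = -2; compare against these criteria.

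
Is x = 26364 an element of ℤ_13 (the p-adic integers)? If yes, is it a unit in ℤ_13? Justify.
x ∈ ℤ_13 but not a unit; v_13(x) = 3 > 0

ℤ_13 = {x ∈ ℚ_13 : v_13(x) ≥ 0} and ℤ_13^× = {x ∈ ℤ_13 : v_13(x) = 0}. Here v_13(26364) = v_13(num) − v_13(den) = 3; compare against these criteria.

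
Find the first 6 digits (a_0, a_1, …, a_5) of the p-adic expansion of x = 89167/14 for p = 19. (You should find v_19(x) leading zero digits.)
(a_0, …, a_5) = (0, 0, 0, 5, 12, 17)

v_19(89167/14) = 3, so a_0 = ... = a_2 = 0. Factor out: x = 19^3 · u with u = 13/14 a unit in ℤ_19. Expand u iteratively via a_{v+i} = u_i mod 19, u_{i+1} = (u_i − a_{v+i})/19:
  u_0 = 13/14;  a_3 = 5;  u_1 = (u_0 − 5)/19 = -3/14
  u_1 = -3/14;  a_4 = 12;  u_2 = (u_1 − 12)/19 = -9/14
  u_2 = -9/14;  a_5 = 17;  u_3 = (u_2 − 17)/19 = -13/14
Digits: (0, 0, 0, 5, 12, 17).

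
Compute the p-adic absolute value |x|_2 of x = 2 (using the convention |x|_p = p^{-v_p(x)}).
|2|_2 = 1/2

Step 1 — compute v_2(x) by factoring powers of 2 out of the numerator and denominator: v_2(2) = 1. Step 2 — apply |x|_p = p^{-v_p(x)} = 2^{-1} = 1/2.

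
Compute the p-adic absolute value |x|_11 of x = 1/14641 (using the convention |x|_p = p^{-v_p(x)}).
|1/14641|_11 = 14641

Step 1 — compute v_11(x) by factoring powers of 11 out of the numerator and denominator: v_11(1/14641) = -4. Step 2 — apply |x|_p = p^{-v_p(x)} = 11^{4} = 14641.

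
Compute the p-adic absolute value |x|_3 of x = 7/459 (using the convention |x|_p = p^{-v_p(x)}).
|7/459|_3 = 27

Step 1 — compute v_3(x) by factoring powers of 3 out of the numerator and denominator: v_3(7/459) = -3. Step 2 — apply |x|_p = p^{-v_p(x)} = 3^{3} = 27.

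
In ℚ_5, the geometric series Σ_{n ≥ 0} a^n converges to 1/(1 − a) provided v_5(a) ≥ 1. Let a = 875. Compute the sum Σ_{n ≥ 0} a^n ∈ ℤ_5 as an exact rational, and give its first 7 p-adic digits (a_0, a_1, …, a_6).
Σ a^n = 1/(1 − a) = -1/874;  first 7 digits = (1, 0, 0, 2, 1, 0, 4)

v_5(a) = 3 ≥ 1, so the series converges in ℤ_5 to 1/(1 − a) = 1/(1 − 875) = -1/874. Expand this rational in ℤ_5: compute digits iteratively via d_i = x_i mod 5, x_{i+1} = (x_i − d_i)/5. The first 7 digits are (1, 0, 0, 2, 1, 0, 4).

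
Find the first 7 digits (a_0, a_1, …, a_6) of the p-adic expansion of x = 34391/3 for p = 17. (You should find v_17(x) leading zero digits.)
(a_0, …, a_6) = (0, 0, 0, 8, 11, 5, 11)

v_17(34391/3) = 3, so a_0 = ... = a_2 = 0. Factor out: x = 17^3 · u with u = 7/3 a unit in ℤ_17. Expand u iteratively via a_{v+i} = u_i mod 17, u_{i+1} = (u_i − a_{v+i})/17:
  u_0 = 7/3;  a_3 = 8;  u_1 = (u_0 − 8)/17 = -1/3
  u_1 = -1/3;  a_4 = 11;  u_2 = (u_1 − 11)/17 = -2/3
  u_2 = -2/3;  a_5 = 5;  u_3 = (u_2 − 5)/17 = -1/3
  u_3 = -1/3;  a_6 = 11;  u_4 = (u_3 − 11)/17 = -2/3
Digits: (0, 0, 0, 8, 11, 5, 11).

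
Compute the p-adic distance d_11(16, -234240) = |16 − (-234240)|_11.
d_11(16, -234240) = 1/14641

Step 1 — x − y = 16 − (-234240) = 234256. Step 2 — v_11(234256) = 4 (factor: 234256 = (11^4 · 16); the sign does not affect v_p). Step 3 — |x − y|_11 = 11^{-4} = 1/14641.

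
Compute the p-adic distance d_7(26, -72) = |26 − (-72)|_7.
d_7(26, -72) = 1/49

Step 1 — x − y = 26 − (-72) = 98. Step 2 — v_7(98) = 2 (factor: 98 = (7^2 · 2); the sign does not affect v_p). Step 3 — |x − y|_7 = 7^{-2} = 1/49.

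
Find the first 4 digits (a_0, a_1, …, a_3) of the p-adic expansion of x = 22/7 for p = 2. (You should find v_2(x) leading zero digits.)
(a_0, …, a_3) = (0, 1, 0, 1)

v_2(22/7) = 1, so a_0 = ... = a_0 = 0. Factor out: x = 2^1 · u with u = 11/7 a unit in ℤ_2. Expand u iteratively via a_{v+i} = u_i mod 2, u_{i+1} = (u_i − a_{v+i})/2:
  u_0 = 11/7;  a_1 = 1;  u_1 = (u_0 − 1)/2 = 2/7
  u_1 = 2/7;  a_2 = 0;  u_2 = (u_1 − 0)/2 = 1/7
  u_2 = 1/7;  a_3 = 1;  u_3 = (u_2 − 1)/2 = -3/7
Digits: (0, 1, 0, 1).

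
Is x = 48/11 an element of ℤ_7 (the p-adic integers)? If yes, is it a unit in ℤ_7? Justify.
x ∈ ℤ_7^× (unit); v_7(x) = 0

ℤ_7 = {x ∈ ℚ_7 : v_7(x) ≥ 0} and ℤ_7^× = {x ∈ ℤ_7 : v_7(x) = 0}. Here v_7(48/11) = v_7(num) − v_7(den) = 0; compare against these criteria.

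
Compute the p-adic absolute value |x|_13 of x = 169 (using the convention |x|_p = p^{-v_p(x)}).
|169|_13 = 1/169

Step 1 — compute v_13(x) by factoring powers of 13 out of the numerator and denominator: v_13(169) = 2. Step 2 — apply |x|_p = p^{-v_p(x)} = 13^{-2} = 1/169.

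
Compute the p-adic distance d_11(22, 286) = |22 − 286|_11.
d_11(22, 286) = 1/11

Step 1 — x − y = 22 − 286 = -264. Step 2 — v_11(-264) = 1 (factor: -264 = −(11^1 · 24); the sign does not affect v_p). Step 3 — |x − y|_11 = 11^{-1} = 1/11.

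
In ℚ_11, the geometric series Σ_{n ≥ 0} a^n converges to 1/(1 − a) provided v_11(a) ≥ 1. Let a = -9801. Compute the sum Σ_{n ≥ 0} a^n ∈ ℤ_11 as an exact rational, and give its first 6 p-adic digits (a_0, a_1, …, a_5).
Σ a^n = 1/(1 − a) = 1/9802;  first 6 digits = (1, 0, 7, 3, 4, 2)

v_11(a) = 2 ≥ 1, so the series converges in ℤ_11 to 1/(1 − a) = 1/(1 − (-9801)) = 1/9802. Expand this rational in ℤ_11: compute digits iteratively via d_i = x_i mod 11, x_{i+1} = (x_i − d_i)/11. The first 6 digits are (1, 0, 7, 3, 4, 2).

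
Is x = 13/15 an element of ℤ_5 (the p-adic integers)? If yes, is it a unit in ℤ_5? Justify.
x ∉ ℤ_5 (v_5(x) = -1 < 0)

ℤ_5 = {x ∈ ℚ_5 : v_5(x) ≥ 0} and ℤ_5^× = {x ∈ ℤ_5 : v_5(x) = 0}. Here v_5(13/15) = v_5(num) − v_5(den) = -1; compare against these criteria.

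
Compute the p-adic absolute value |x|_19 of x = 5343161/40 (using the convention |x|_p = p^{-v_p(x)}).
|5343161/40|_19 = 1/130321

Step 1 — compute v_19(x) by factoring powers of 19 out of the numerator and denominator: v_19(5343161/40) = 4. Step 2 — apply |x|_p = p^{-v_p(x)} = 19^{-4} = 1/130321.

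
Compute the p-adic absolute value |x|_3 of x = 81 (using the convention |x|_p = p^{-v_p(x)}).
|81|_3 = 1/81

Step 1 — compute v_3(x) by factoring powers of 3 out of the numerator and denominator: v_3(81) = 4. Step 2 — apply |x|_p = p^{-v_p(x)} = 3^{-4} = 1/81.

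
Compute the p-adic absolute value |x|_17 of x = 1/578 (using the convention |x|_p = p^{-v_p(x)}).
|1/578|_17 = 289

Step 1 — compute v_17(x) by factoring powers of 17 out of the numerator and denominator: v_17(1/578) = -2. Step 2 — apply |x|_p = p^{-v_p(x)} = 17^{2} = 289.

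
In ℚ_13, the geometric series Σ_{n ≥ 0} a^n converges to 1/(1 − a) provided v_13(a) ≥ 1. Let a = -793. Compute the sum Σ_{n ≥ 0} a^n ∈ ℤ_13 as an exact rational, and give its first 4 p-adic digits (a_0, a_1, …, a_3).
Σ a^n = 1/(1 − a) = 1/794;  first 4 digits = (1, 4, 11, 11)

v_13(a) = 1 ≥ 1, so the series converges in ℤ_13 to 1/(1 − a) = 1/(1 − (-793)) = 1/794. Expand this rational in ℤ_13: compute digits iteratively via d_i = x_i mod 13, x_{i+1} = (x_i − d_i)/13. The first 4 digits are (1, 4, 11, 11).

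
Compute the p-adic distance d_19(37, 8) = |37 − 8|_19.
d_19(37, 8) = 1

Step 1 — x − y = 37 − 8 = 29. Step 2 — v_19(29) = 0 (factor: 29 = (19^0 · 29); the sign does not affect v_p). Step 3 — |x − y|_19 = 19^{0} = 1.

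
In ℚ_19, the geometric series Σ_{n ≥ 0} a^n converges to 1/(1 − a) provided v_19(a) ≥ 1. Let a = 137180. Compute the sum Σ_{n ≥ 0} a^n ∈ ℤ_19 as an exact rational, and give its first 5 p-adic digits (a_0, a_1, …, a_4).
Σ a^n = 1/(1 − a) = -1/137179;  first 5 digits = (1, 0, 0, 1, 1)

v_19(a) = 3 ≥ 1, so the series converges in ℤ_19 to 1/(1 − a) = 1/(1 − 137180) = -1/137179. Expand this rational in ℤ_19: compute digits iteratively via d_i = x_i mod 19, x_{i+1} = (x_i − d_i)/19. The first 5 digits are (1, 0, 0, 1, 1).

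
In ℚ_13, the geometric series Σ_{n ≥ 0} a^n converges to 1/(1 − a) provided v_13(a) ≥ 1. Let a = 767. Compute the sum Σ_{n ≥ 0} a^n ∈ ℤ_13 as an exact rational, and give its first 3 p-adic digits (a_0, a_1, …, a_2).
Σ a^n = 1/(1 − a) = -1/766;  first 3 digits = (1, 7, 1)

v_13(a) = 1 ≥ 1, so the series converges in ℤ_13 to 1/(1 − a) = 1/(1 − 767) = -1/766. Expand this rational in ℤ_13: compute digits iteratively via d_i = x_i mod 13, x_{i+1} = (x_i − d_i)/13. The first 3 digits are (1, 7, 1).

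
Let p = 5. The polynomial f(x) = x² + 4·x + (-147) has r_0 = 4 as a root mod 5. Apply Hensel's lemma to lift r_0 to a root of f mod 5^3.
r_2 = 74 (mod 125)

Hensel: r_{i+1} = r_i − f(r_i)·(f′(r_i))^{-1} mod 5^{i+2}, f′(x) = 2x + 4. Iterate:
  r_0 = 4 (mod 5)
  r_1 = 24 (mod 25)
  r_2 = 74 (mod 125)
Final: r = 74 satisfies f(r) ≡ 0 mod 5^3.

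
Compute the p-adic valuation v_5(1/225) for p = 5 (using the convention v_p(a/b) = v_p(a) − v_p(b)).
v_5(1/225) = -2

Factor powers of 5 from the numerator and denominator of the reduced fraction: 1 = 5^0 · 1 and 225 = 5^2 · 9. Apply v_p(a/b) = v_p(a) − v_p(b): v_5(1/225) = 0 − 2 = -2.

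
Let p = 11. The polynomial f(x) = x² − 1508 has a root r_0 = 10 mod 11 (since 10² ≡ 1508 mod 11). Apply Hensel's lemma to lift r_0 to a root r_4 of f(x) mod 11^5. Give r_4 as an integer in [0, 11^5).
r_4 = 79650 (mod 161051)

Hensel's recurrence: r_{i+1} = r_i − f(r_i)·(f′(r_i))^{-1} mod 11^{i+2}, with f′(x) = 2x. Iterate:
  r_0 = 10 (mod 11)
  r_1 = 32 (mod 121)
  r_2 = 1121 (mod 1331)
  r_3 = 6445 (mod 14641)
  r_4 = 79650 (mod 161051)
Final: r_4 = 79650, and one checks f(r_4) ≡ 0 mod 11^5.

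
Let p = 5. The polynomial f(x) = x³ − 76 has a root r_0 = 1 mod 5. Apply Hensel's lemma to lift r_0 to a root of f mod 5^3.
r_2 = 26 (mod 125)

Hensel: r_{i+1} = r_i − f(r_i)/f′(r_i) mod 5^{i+2}, where f′(x) = 3x². Iterate:
  r_0 = 1 (mod 5)
  r_1 = 1 (mod 25)
  r_2 = 26 (mod 125)
Final: r = 26 with f(r) ≡ 0 mod 5^3.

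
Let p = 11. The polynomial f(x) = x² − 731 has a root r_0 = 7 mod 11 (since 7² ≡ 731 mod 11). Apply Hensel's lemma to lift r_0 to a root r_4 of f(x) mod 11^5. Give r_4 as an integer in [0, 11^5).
r_4 = 118774 (mod 161051)

Hensel's recurrence: r_{i+1} = r_i − f(r_i)·(f′(r_i))^{-1} mod 11^{i+2}, with f′(x) = 2x. Iterate:
  r_0 = 7 (mod 11)
  r_1 = 73 (mod 121)
  r_2 = 315 (mod 1331)
  r_3 = 1646 (mod 14641)
  r_4 = 118774 (mod 161051)
Final: r_4 = 118774, and one checks f(r_4) ≡ 0 mod 11^5.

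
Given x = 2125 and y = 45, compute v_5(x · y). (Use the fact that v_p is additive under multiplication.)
v_5(95625) = 4

v_p(x) = 3 (factor: 2125 = 5^3 · 17); v_p(y) = 1 (factor: 45 = 5^1 · 9). Additivity: v_p(xy) = v_p(x) + v_p(y) = 3 + 1 = 4. (Direct check: xy = 95625 = 5^4 · (153).)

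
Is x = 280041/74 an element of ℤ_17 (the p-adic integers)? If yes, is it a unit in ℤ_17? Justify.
x ∈ ℤ_17 but not a unit; v_17(x) = 3 > 0

ℤ_17 = {x ∈ ℚ_17 : v_17(x) ≥ 0} and ℤ_17^× = {x ∈ ℤ_17 : v_17(x) = 0}. Here v_17(280041/74) = v_17(num) − v_17(den) = 3; compare against these criteria.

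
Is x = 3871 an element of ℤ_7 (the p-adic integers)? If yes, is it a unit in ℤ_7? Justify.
x ∈ ℤ_7 but not a unit; v_7(x) = 2 > 0

ℤ_7 = {x ∈ ℚ_7 : v_7(x) ≥ 0} and ℤ_7^× = {x ∈ ℤ_7 : v_7(x) = 0}. Here v_7(3871) = v_7(num) − v_7(den) = 2; compare against these criteria.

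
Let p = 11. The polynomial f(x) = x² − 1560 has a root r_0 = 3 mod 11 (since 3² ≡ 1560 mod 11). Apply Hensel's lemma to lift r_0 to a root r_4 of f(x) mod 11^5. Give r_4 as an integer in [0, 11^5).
r_4 = 18351 (mod 161051)

Hensel's recurrence: r_{i+1} = r_i − f(r_i)·(f′(r_i))^{-1} mod 11^{i+2}, with f′(x) = 2x. Iterate:
  r_0 = 3 (mod 11)
  r_1 = 80 (mod 121)
  r_2 = 1048 (mod 1331)
  r_3 = 3710 (mod 14641)
  r_4 = 18351 (mod 161051)
Final: r_4 = 18351, and one checks f(r_4) ≡ 0 mod 11^5.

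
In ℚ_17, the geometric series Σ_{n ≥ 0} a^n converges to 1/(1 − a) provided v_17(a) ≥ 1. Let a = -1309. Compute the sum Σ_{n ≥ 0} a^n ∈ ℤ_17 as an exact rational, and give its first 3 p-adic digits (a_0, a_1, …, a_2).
Σ a^n = 1/(1 − a) = 1/1310;  first 3 digits = (1, 8, 8)

v_17(a) = 1 ≥ 1, so the series converges in ℤ_17 to 1/(1 − a) = 1/(1 − (-1309)) = 1/1310. Expand this rational in ℤ_17: compute digits iteratively via d_i = x_i mod 17, x_{i+1} = (x_i − d_i)/17. The first 3 digits are (1, 8, 8).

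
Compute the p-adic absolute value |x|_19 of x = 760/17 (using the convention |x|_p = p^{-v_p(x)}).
|760/17|_19 = 1/19

Step 1 — compute v_19(x) by factoring powers of 19 out of the numerator and denominator: v_19(760/17) = 1. Step 2 — apply |x|_p = p^{-v_p(x)} = 19^{-1} = 1/19.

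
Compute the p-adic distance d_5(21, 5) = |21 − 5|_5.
d_5(21, 5) = 1

Step 1 — x − y = 21 − 5 = 16. Step 2 — v_5(16) = 0 (factor: 16 = (5^0 · 16); the sign does not affect v_p). Step 3 — |x − y|_5 = 5^{0} = 1.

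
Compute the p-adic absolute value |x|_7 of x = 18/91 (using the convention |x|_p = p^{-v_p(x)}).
|18/91|_7 = 7

Step 1 — compute v_7(x) by factoring powers of 7 out of the numerator and denominator: v_7(18/91) = -1. Step 2 — apply |x|_p = p^{-v_p(x)} = 7^{1} = 7.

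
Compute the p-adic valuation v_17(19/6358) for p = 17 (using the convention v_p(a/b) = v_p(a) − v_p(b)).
v_17(19/6358) = -2

Factor powers of 17 from the numerator and denominator of the reduced fraction: 19 = 17^0 · 19 and 6358 = 17^2 · 22. Apply v_p(a/b) = v_p(a) − v_p(b): v_17(19/6358) = 0 − 2 = -2.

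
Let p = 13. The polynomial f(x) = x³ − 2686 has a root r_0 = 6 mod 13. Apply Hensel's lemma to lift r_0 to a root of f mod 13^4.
r_3 = 19974 (mod 28561)

Hensel: r_{i+1} = r_i − f(r_i)/f′(r_i) mod 13^{i+2}, where f′(x) = 3x². Iterate:
  r_0 = 6 (mod 13)
  r_1 = 32 (mod 169)
  r_2 = 201 (mod 2197)
  r_3 = 19974 (mod 28561)
Final: r = 19974 with f(r) ≡ 0 mod 13^4.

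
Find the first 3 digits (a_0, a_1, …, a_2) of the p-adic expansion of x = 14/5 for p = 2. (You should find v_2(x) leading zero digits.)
(a_0, …, a_2) = (0, 1, 1)

v_2(14/5) = 1, so a_0 = ... = a_0 = 0. Factor out: x = 2^1 · u with u = 7/5 a unit in ℤ_2. Expand u iteratively via a_{v+i} = u_i mod 2, u_{i+1} = (u_i − a_{v+i})/2:
  u_0 = 7/5;  a_1 = 1;  u_1 = (u_0 − 1)/2 = 1/5
  u_1 = 1/5;  a_2 = 1;  u_2 = (u_1 − 1)/2 = -2/5
Digits: (0, 1, 1).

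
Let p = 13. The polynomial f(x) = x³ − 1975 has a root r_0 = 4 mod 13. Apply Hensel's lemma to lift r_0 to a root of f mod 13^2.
r_1 = 160 (mod 169)

Hensel: r_{i+1} = r_i − f(r_i)/f′(r_i) mod 13^{i+2}, where f′(x) = 3x². Iterate:
  r_0 = 4 (mod 13)
  r_1 = 160 (mod 169)
Final: r = 160 with f(r) ≡ 0 mod 13^2.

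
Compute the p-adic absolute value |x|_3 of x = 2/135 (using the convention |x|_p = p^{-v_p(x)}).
|2/135|_3 = 27

Step 1 — compute v_3(x) by factoring powers of 3 out of the numerator and denominator: v_3(2/135) = -3. Step 2 — apply |x|_p = p^{-v_p(x)} = 3^{3} = 27.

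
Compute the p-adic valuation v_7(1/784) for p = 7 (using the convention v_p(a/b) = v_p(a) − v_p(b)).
v_7(1/784) = -2

Factor powers of 7 from the numerator and denominator of the reduced fraction: 1 = 7^0 · 1 and 784 = 7^2 · 16. Apply v_p(a/b) = v_p(a) − v_p(b): v_7(1/784) = 0 − 2 = -2.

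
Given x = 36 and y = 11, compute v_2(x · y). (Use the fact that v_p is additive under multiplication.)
v_2(396) = 2

v_p(x) = 2 (factor: 36 = 2^2 · 9); v_p(y) = 0 (factor: 11 = 2^0 · 11). Additivity: v_p(xy) = v_p(x) + v_p(y) = 2 + 0 = 2. (Direct check: xy = 396 = 2^2 · (99).)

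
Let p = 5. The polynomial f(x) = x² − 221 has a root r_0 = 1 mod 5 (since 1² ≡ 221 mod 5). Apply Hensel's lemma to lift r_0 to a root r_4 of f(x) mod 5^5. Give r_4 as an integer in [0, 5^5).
r_4 = 186 (mod 3125)

Hensel's recurrence: r_{i+1} = r_i − f(r_i)·(f′(r_i))^{-1} mod 5^{i+2}, with f′(x) = 2x. Iterate:
  r_0 = 1 (mod 5)
  r_1 = 11 (mod 25)
  r_2 = 61 (mod 125)
  r_3 = 186 (mod 625)
  r_4 = 186 (mod 3125)
Final: r_4 = 186, and one checks f(r_4) ≡ 0 mod 5^5.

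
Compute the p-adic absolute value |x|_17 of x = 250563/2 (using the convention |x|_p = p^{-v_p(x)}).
|250563/2|_17 = 1/83521

Step 1 — compute v_17(x) by factoring powers of 17 out of the numerator and denominator: v_17(250563/2) = 4. Step 2 — apply |x|_p = p^{-v_p(x)} = 17^{-4} = 1/83521.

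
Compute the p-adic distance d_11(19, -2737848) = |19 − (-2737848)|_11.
d_11(19, -2737848) = 1/161051

Step 1 — x − y = 19 − (-2737848) = 2737867. Step 2 — v_11(2737867) = 5 (factor: 2737867 = (11^5 · 17); the sign does not affect v_p). Step 3 — |x − y|_11 = 11^{-5} = 1/161051.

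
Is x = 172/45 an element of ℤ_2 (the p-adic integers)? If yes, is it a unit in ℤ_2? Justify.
x ∈ ℤ_2 but not a unit; v_2(x) = 2 > 0

ℤ_2 = {x ∈ ℚ_2 : v_2(x) ≥ 0} and ℤ_2^× = {x ∈ ℤ_2 : v_2(x) = 0}. Here v_2(172/45) = v_2(num) − v_2(den) = 2; compare against these criteria.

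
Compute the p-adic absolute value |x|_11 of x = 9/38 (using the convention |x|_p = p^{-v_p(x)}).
|9/38|_11 = 1

Step 1 — compute v_11(x) by factoring powers of 11 out of the numerator and denominator: v_11(9/38) = 0. Step 2 — apply |x|_p = p^{-v_p(x)} = 11^{0} = 1.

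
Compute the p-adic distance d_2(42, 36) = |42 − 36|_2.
d_2(42, 36) = 1/2

Step 1 — x − y = 42 − 36 = 6. Step 2 — v_2(6) = 1 (factor: 6 = (2^1 · 3); the sign does not affect v_p). Step 3 — |x − y|_2 = 2^{-1} = 1/2.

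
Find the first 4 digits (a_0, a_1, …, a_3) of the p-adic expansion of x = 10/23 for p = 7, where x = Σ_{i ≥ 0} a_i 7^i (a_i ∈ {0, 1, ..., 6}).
(a_0, …, a_3) = (5, 3, 1, 1)

v_7(10/23) = 0 (numerator and denominator both coprime to 7), so x ∈ ℤ_7^×. Compute digits iteratively via a_i = x_i mod 7, x_{i+1} = (x_i − a_i)/7, with x_0 = x:
  x_0 = 10/23;  a_0 = 5;  x_1 = (x_0 − 5)/7 = -15/23
  x_1 = -15/23;  a_1 = 3;  x_2 = (x_1 − 3)/7 = -12/23
  x_2 = -12/23;  a_2 = 1;  x_3 = (x_2 − 1)/7 = -5/23
  x_3 = -5/23;  a_3 = 1;  x_4 = (x_3 − 1)/7 = -4/23
Digits: (5, 3, 1, 1).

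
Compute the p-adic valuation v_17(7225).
v_17(7225) = 2

v_17(n) is the largest exponent k such that 17^k divides n. Factor out: 7225 = 17^2 · 25. (Sign doesn't affect v_p.) So v_17(7225) = 2.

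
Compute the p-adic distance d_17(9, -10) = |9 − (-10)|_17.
d_17(9, -10) = 1

Step 1 — x − y = 9 − (-10) = 19. Step 2 — v_17(19) = 0 (factor: 19 = (17^0 · 19); the sign does not affect v_p). Step 3 — |x − y|_17 = 17^{0} = 1.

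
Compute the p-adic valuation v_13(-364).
v_13(-364) = 1

v_13(n) is the largest exponent k such that 13^k divides n. Factor out: -364 = -13^1 · 28. (Sign doesn't affect v_p.) So v_13(-364) = 1.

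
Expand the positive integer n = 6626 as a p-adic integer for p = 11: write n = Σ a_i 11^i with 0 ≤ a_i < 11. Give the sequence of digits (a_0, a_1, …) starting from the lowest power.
(a_0, a_1, …) = (4, 8, 10, 4)

Repeated division by 11 gives the digits low-to-high: 6626 = 4 + 8·11^1 + 10·11^2 + 4·11^3. Digit sequence: (4, 8, 10, 4).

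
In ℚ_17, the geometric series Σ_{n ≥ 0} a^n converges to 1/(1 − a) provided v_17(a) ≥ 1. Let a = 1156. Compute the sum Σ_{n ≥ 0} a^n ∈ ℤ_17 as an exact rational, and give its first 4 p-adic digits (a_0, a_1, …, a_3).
Σ a^n = 1/(1 − a) = -1/1155;  first 4 digits = (1, 0, 4, 0)

v_17(a) = 2 ≥ 1, so the series converges in ℤ_17 to 1/(1 − a) = 1/(1 − 1156) = -1/1155. Expand this rational in ℤ_17: compute digits iteratively via d_i = x_i mod 17, x_{i+1} = (x_i − d_i)/17. The first 4 digits are (1, 0, 4, 0).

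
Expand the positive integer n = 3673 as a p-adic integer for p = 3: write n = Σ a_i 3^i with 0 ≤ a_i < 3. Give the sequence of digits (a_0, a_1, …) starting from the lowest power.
(a_0, a_1, …) = (1, 0, 0, 1, 0, 0, 2, 1)

Repeated division by 3 gives the digits low-to-high: 3673 = 1 + 1·3^3 + 2·3^6 + 1·3^7. Digit sequence: (1, 0, 0, 1, 0, 0, 2, 1).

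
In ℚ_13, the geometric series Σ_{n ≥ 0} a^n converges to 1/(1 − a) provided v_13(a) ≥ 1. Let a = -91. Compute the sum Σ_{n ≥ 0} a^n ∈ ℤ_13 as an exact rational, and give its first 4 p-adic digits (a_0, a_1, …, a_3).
Σ a^n = 1/(1 − a) = 1/92;  first 4 digits = (1, 6, 9, 11)

v_13(a) = 1 ≥ 1, so the series converges in ℤ_13 to 1/(1 − a) = 1/(1 − (-91)) = 1/92. Expand this rational in ℤ_13: compute digits iteratively via d_i = x_i mod 13, x_{i+1} = (x_i − d_i)/13. The first 4 digits are (1, 6, 9, 11).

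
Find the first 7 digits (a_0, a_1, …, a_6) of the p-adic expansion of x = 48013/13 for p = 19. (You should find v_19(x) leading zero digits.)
(a_0, …, a_6) = (0, 0, 0, 2, 16, 5, 7)

v_19(48013/13) = 3, so a_0 = ... = a_2 = 0. Factor out: x = 19^3 · u with u = 7/13 a unit in ℤ_19. Expand u iteratively via a_{v+i} = u_i mod 19, u_{i+1} = (u_i − a_{v+i})/19:
  u_0 = 7/13;  a_3 = 2;  u_1 = (u_0 − 2)/19 = -1/13
  u_1 = -1/13;  a_4 = 16;  u_2 = (u_1 − 16)/19 = -11/13
  u_2 = -11/13;  a_5 = 5;  u_3 = (u_2 − 5)/19 = -4/13
  u_3 = -4/13;  a_6 = 7;  u_4 = (u_3 − 7)/19 = -5/13
Digits: (0, 0, 0, 2, 16, 5, 7).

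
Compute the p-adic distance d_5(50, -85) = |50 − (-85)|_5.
d_5(50, -85) = 1/5

Step 1 — x − y = 50 − (-85) = 135. Step 2 — v_5(135) = 1 (factor: 135 = (5^1 · 27); the sign does not affect v_p). Step 3 — |x − y|_5 = 5^{-1} = 1/5.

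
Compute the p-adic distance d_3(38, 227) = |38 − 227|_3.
d_3(38, 227) = 1/27

Step 1 — x − y = 38 − 227 = -189. Step 2 — v_3(-189) = 3 (factor: -189 = −(3^3 · 7); the sign does not affect v_p). Step 3 — |x − y|_3 = 3^{-3} = 1/27.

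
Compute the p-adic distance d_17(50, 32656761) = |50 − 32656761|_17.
d_17(50, 32656761) = 1/1419857

Step 1 — x − y = 50 − 32656761 = -32656711. Step 2 — v_17(-32656711) = 5 (factor: -32656711 = −(17^5 · 23); the sign does not affect v_p). Step 3 — |x − y|_17 = 17^{-5} = 1/1419857.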